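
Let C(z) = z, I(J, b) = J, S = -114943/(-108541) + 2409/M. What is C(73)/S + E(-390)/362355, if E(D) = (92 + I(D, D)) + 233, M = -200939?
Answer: 115383591214938913/1654879358449968 ≈ 69.723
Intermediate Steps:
S = 22835056208/21810119999 (S = -114943/(-108541) + 2409/(-200939) = -114943*(-1/108541) + 2409*(-1/200939) = 114943/108541 - 2409/200939 = 22835056208/21810119999 ≈ 1.0470)
E(D) = 325 + D (E(D) = (92 + D) + 233 = 325 + D)
C(73)/S + E(-390)/362355 = 73/(22835056208/21810119999) + (325 - 390)/362355 = 73*(21810119999/22835056208) - 65*1/362355 = 1592138759927/22835056208 - 13/72471 = 115383591214938913/1654879358449968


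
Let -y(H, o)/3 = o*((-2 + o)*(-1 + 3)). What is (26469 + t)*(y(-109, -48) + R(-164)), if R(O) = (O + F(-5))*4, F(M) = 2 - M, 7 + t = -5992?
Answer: -307623160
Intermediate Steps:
t = -5999 (t = -7 - 5992 = -5999)
R(O) = 28 + 4*O (R(O) = (O + (2 - 1*(-5)))*4 = (O + (2 + 5))*4 = (O + 7)*4 = (7 + O)*4 = 28 + 4*O)
y(H, o) = -3*o*(-4 + 2*o) (y(H, o) = -3*o*(-2 + o)*(-1 + 3) = -3*o*(-2 + o)*2 = -3*o*(-4 + 2*o))
(26469 + t)*(y(-109, -48) + R(-164)) = (26469 - 5999)*(6*(-48)*(2 - 1*(-48)) + (28 + 4*(-164))) = 20470*(6*(-48)*(2 + 48) + (28 - 656)) = 20470*(6*(-48)*50 - 628) = 20470*(-14400 - 628) = 20470*(-15028) = -307623160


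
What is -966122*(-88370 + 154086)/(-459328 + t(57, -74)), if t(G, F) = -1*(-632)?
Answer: 1133744167/8191 ≈ 1.3841e+5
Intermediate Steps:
t(G, F) = 632
-966122*(-88370 + 154086)/(-459328 + t(57, -74)) = -966122*(-88370 + 154086)/(-459328 + 632) = -966122/((-458696/65716)) = -966122/((-458696*1/65716)) = -966122/(-16382/2347) = -966122*(-2347/16382) = 1133744167/8191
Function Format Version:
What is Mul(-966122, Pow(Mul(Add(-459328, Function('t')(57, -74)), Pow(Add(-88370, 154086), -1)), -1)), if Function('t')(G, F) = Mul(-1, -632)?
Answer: Rational(1133744167, 8191) ≈ 1.3841e+5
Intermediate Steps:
Function('t')(G, F) = 632
Mul(-966122, Pow(Mul(Add(-459328, Function('t')(57, -74)), Pow(Add(-88370, 154086), -1)), -1)) = Mul(-966122, Pow(Mul(Add(-459328, 632), Pow(Add(-88370, 154086), -1)), -1)) = Mul(-966122, Pow(Mul(-458696, Pow(65716, -1)), -1)) = Mul(-966122, Pow(Mul(-458696, Rational(1, 65716)), -1)) = Mul(-966122, Pow(Rational(-16382, 2347), -1)) = Mul(-966122, Rational(-2347, 16382)) = Rational(1133744167, 8191)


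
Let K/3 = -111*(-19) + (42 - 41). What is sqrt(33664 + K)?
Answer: sqrt(39994) ≈ 199.98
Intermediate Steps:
K = 6330 (K = 3*(-111*(-19) + (42 - 41)) = 3*(2109 + 1) = 3*2110 = 6330)
sqrt(33664 + K) = sqrt(33664 + 6330) = sqrt(39994)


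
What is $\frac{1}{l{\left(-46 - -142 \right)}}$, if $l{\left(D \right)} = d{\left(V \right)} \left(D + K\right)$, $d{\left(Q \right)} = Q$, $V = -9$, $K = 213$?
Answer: $- \frac{1}{2781} \approx -0.00035958$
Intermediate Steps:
$l{\left(D \right)} = -1917 - 9 D$ ($l{\left(D \right)} = - 9 \left(D + 213\right) = - 9 \left(213 + D\right) = -1917 - 9 D$)
$\frac{1}{l{\left(-46 - -142 \right)}} = \frac{1}{-1917 - 9 \left(-46 - -142\right)} = \frac{1}{-1917 - 9 \left(-46 + 142\right)} = \frac{1}{-1917 - 864} = \frac{1}{-2781} = - \frac{1}{2781}$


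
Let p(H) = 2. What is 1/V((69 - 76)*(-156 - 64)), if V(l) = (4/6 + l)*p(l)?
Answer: 3/9244 ≈ 0.00032453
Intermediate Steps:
V(l) = 4/3 + 2*l (V(l) = (4/6 + l)*2 = (4*(⅙) + l)*2 = (⅔ + l)*2 = 4/3 + 2*l)
1/V((69 - 76)*(-156 - 64)) = 1/(4/3 + 2*((69 - 76)*(-156 - 64))) = 1/(4/3 + 2*(-7*(-220))) = 1/(4/3 + 2*1540) = 1/(4/3 + 3080) = 1/(9244/3) = 3/9244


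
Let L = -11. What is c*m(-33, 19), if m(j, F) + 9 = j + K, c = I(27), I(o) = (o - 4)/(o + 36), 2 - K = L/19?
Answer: -2461/171 ≈ -14.392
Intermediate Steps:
K = 49/19 (K = 2 - (-11)/19 = 2 - 1*(-11/19) = 2 + 11/19 = 49/19 ≈ 2.5789)
I(o) = (-4 + o)/(36 + o)
c = 23/63 (c = (-4 + 27)/(36 + 27) = 23/63 ≈ 0.36508)
m(j, F) = -122/19 + j (m(j, F) = -9 + (j + 49/19) = -9 + (49/19 + j) = -122/19 + j)
c*m(-33, 19) = 23*(-122/19 - 33)/63 = (23/63)*(-749/19) = -2461/171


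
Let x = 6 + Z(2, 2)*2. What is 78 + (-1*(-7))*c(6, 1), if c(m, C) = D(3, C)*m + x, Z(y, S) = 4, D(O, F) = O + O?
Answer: 428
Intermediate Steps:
D(O, F) = 2*O
x = 14 (x = 6 + 4*2 = 6 + 8 = 14)
c(m, C) = 14 + 6*m (c(m, C) = (2*3)*m + 14 = 6*m + 14 = 14 + 6*m)
78 + (-1*(-7))*c(6, 1) = 78 + (-1*(-7))*(14 + 6*6) = 78 + 7*(14 + 36) = 78 + 7*50 = 78 + 350 = 428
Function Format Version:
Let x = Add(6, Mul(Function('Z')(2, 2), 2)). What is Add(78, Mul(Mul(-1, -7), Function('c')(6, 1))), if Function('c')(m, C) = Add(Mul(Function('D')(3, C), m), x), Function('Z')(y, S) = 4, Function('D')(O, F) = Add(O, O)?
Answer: 428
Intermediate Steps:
Function('D')(O, F) = Mul(2, O)
x = 14 (x = Add(6, Mul(4, 2)) = Add(6, 8) = 14)
Function('c')(m, C) = Add(14, Mul(6, m)) (Function('c')(m, C) = Add(Mul(Mul(2, 3), m), 14) = Add(Mul(6, m), 14) = Add(14, Mul(6, m)))
Add(78, Mul(Mul(-1, -7), Function('c')(6, 1))) = Add(78, Mul(Mul(-1, -7), Add(14, Mul(6, 6)))) = Add(78, Mul(7, Add(14, 36))) = Add(78, Mul(7, 50)) = Add(78, 350) = 428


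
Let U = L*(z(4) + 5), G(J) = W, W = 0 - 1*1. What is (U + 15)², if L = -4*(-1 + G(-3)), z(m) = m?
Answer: 7569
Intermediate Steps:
W = -1 (W = 0 - 1 = -1)
G(J) = -1
L = 8 (L = -4*(-1 - 1) = -4*(-2) = 8)
U = 72 (U = 8*(4 + 5) = 8*9 = 72)
(U + 15)² = (72 + 15)² = 87² = 7569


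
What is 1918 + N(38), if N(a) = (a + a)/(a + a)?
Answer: 1919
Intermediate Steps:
N(a) = 1 (N(a) = (2*a)/((2*a)) = (2*a)*(1/(2*a)) = 1)
1918 + N(38) = 1918 + 1 = 1919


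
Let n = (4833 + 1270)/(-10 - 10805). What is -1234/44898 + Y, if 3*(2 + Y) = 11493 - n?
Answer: 132809477287/34683705 ≈ 3829.2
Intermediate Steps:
n = -6103/10815 (n = 6103/(-10815) = 6103*(-1/10815) = -6103/10815 ≈ -0.56431)
Y = 124238008/32445 (Y = -2 + (11493 - 1*(-6103/10815))/3 = -2 + (11493 + 6103/10815)/3 = -2 + (⅓)*(124302898/10815) = -2 + 124302898/32445 = 124238008/32445 ≈ 3829.2)
-1234/44898 + Y = -1234/44898 + 124238008/32445 = -1234*1/44898 + 124238008/32445 = -617/22449 + 124238008/32445 = 132809477287/34683705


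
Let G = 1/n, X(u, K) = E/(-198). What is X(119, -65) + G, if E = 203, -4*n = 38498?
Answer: -3907943/3811302 ≈ -1.0254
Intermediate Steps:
n = -19249/2 (n = -¼*38498 = -19249/2 ≈ -9624.5)
X(u, K) = -203/198 (X(u, K) = 203/(-198) = 203*(-1/198) = -203/198)
G = -2/19249 (G = 1/(-19249/2) = -2/19249 ≈ -0.00010390)
X(119, -65) + G = -203/198 - 2/19249 = -3907943/3811302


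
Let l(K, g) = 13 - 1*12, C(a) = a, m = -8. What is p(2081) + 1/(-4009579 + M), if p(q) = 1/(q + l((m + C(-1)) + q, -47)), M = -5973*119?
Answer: 1179571/2456950503 ≈ 0.00048010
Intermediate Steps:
l(K, g) = 1 (l(K, g) = 13 - 12 = 1)
M = -710787
p(q) = 1/(1 + q) (p(q) = 1/(q + 1) = 1/(1 + q))
p(2081) + 1/(-4009579 + M) = 1/(1 + 2081) + 1/(-4009579 - 710787) = 1/2082 + 1/(-4720366) = 1/2082 - 1/4720366 = 1179571/2456950503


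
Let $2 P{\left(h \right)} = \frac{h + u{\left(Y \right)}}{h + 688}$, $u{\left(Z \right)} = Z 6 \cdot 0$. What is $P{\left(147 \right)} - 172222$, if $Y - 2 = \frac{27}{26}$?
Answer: $- \frac{287610593}{1670} \approx -1.7222 \cdot 10^{5}$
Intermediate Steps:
$Y = \frac{79}{26}$ ($Y = 2 + \frac{27}{26} = \frac{79}{26} \approx 3.0385$)
$u{\left(Z \right)} = 0$ ($u{\left(Z \right)} = 6 Z 0 = 0$)
$P{\left(h \right)} = \frac{h}{2 \left(688 + h\right)}$ ($P{\left(h \right)} = \frac{\left(h + 0\right) \frac{1}{h + 688}}{2} = \frac{h \frac{1}{688 + h}}{2} = \frac{h}{2 \left(688 + h\right)}$)
$P{\left(147 \right)} - 172222 = \frac{1}{2} \cdot 147 \frac{1}{688 + 147} - 172222 = \frac{1}{2} \cdot 147 \cdot \frac{1}{835} - 172222 = \frac{147}{1670} - 172222 = - \frac{287610593}{1670}$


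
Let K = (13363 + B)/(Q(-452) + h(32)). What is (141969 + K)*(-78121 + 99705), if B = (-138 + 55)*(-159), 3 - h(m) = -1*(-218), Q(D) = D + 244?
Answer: 1295608241968/423 ≈ 3.0629e+9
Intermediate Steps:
Q(D) = 244 + D
h(m) = -215 (h(m) = 3 - (-1)*(-218) = 3 - 1*218 = 3 - 218 = -215)
B = 13197 (B = -83*(-159) = 13197)
K = -26560/423 (K = (13363 + 13197)/((244 - 452) - 215) = 26560/(-208 - 215) = 26560/(-423) = 26560*(-1/423) = -26560/423 ≈ -62.790)
(141969 + K)*(-78121 + 99705) = (141969 - 26560/423)*(-78121 + 99705) = (60026327/423)*21584 = 1295608241968/423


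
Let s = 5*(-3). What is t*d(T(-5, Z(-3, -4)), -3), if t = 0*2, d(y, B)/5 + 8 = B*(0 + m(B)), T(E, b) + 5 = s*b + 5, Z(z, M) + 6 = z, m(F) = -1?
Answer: 0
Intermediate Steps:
s = -15
Z(z, M) = -6 + z
T(E, b) = -15*b (T(E, b) = -5 + (-15*b + 5) = -5 + (5 - 15*b) = -15*b)
d(y, B) = -40 - 5*B (d(y, B) = -40 + 5*(B*(0 - 1)) = -40 + 5*(B*(-1)) = -40 + 5*(-B) = -40 - 5*B)
t = 0
t*d(T(-5, Z(-3, -4)), -3) = 0*(-40 - 5*(-3)) = 0*(-40 + 15) = 0*(-25) = 0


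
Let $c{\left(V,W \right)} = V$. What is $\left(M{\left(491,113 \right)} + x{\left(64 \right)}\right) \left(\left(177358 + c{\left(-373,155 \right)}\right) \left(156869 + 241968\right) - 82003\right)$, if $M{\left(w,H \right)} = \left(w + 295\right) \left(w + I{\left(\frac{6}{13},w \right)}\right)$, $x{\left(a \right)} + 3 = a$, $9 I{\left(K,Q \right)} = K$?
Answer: $\frac{354236066499932910}{13} \approx 2.7249 \cdot 10^{16}$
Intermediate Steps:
$I{\left(K,Q \right)} = \frac{K}{9}$
$x{\left(a \right)} = -3 + a$
$M{\left(w,H \right)} = \left(295 + w\right) \left(\frac{2}{39} + w\right)$ ($M{\left(w,H \right)} = \left(w + 295\right) \left(w + \frac{6 \cdot \frac{1}{13}}{9}\right) = \left(295 + w\right) \left(w + \frac{6 \cdot \frac{1}{13}}{9}\right) = \left(295 + w\right) \left(w + \frac{1}{9} \cdot \frac{6}{13}\right) = \left(295 + w\right) \left(w + \frac{2}{39}\right) = \left(295 + w\right) \left(\frac{2}{39} + w\right)$)
$\left(M{\left(491,113 \right)} + x{\left(64 \right)}\right) \left(\left(177358 + c{\left(-373,155 \right)}\right) \left(156869 + 241968\right) - 82003\right) = \left(\left(\frac{590}{39} + 491^{2} + \frac{11507}{39} \cdot 491\right) + \left(-3 + 64\right)\right) \left(\left(177358 - 373\right) \left(156869 + 241968\right) - 82003\right) = \left(\left(\frac{590}{39} + 241081 + \frac{5649937}{39}\right) + 61\right) \left(176985 \cdot 398837 - 82003\right) = \left(\frac{5017562}{13} + 61\right) \left(70588166445 - 82003\right) = \frac{5018355}{13} \cdot 70588084442 = \frac{354236066499932910}{13}$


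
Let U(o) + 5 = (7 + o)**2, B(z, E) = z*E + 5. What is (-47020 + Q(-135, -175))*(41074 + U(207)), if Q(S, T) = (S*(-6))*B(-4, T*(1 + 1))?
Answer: 94772320950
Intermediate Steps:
B(z, E) = 5 + E*z (B(z, E) = E*z + 5 = 5 + E*z)
Q(S, T) = -6*S*(5 - 8*T) (Q(S, T) = (S*(-6))*(5 + (T*(1 + 1))*(-4)) = (-6*S)*(5 + (T*2)*(-4)) = (-6*S)*(5 + (2*T)*(-4)) = (-6*S)*(5 - 8*T) = -6*S*(5 - 8*T))
U(o) = -5 + (7 + o)**2
(-47020 + Q(-135, -175))*(41074 + U(207)) = (-47020 + 6*(-135)*(-5 + 8*(-175)))*(41074 + (-5 + (7 + 207)**2)) = (-47020 + 6*(-135)*(-5 - 1400))*(41074 + (-5 + 214**2)) = (-47020 + 6*(-135)*(-1405))*(41074 + (-5 + 45796)) = (-47020 + 1138050)*(41074 + 45791) = 1091030*86865 = 94772320950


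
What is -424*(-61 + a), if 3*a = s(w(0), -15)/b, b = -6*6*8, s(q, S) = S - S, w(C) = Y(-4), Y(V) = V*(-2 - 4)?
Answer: 25864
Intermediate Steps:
Y(V) = -6*V (Y(V) = V*(-6) = -6*V)
w(C) = 24 (w(C) = -6*(-4) = 24)
s(q, S) = 0
b = -288 (b = -36*8 = -288)
a = 0 (a = (0/(-288))/3 = (0*(-1/288))/3 = (⅓)*0 = 0)
-424*(-61 + a) = -424*(-61 + 0) = -424*(-61) = 25864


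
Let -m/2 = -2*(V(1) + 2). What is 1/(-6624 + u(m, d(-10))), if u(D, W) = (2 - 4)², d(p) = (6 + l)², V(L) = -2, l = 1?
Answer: -1/6620 ≈ -0.00015106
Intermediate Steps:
d(p) = 49 (d(p) = (6 + 1)² = 7² = 49)
m = 0 (m = -(-4)*(-2 + 2) = -(-4)*0 = -2*0 = 0)
u(D, W) = 4 (u(D, W) = (-2)² = 4)
1/(-6624 + u(m, d(-10))) = 1/(-6624 + 4) = 1/(-6620) = -1/6620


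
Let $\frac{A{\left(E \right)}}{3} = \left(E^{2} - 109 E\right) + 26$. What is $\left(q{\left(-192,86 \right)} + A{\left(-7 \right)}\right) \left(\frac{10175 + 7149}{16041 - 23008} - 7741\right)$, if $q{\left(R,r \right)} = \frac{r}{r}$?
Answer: $- \frac{135681410565}{6967} \approx -1.9475 \cdot 10^{7}$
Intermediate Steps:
$A{\left(E \right)} = 78 - 327 E + 3 E^{2}$ ($A{\left(E \right)} = 3 \left(\left(E^{2} - 109 E\right) + 26\right) = 3 \left(26 + E^{2} - 109 E\right) = 78 - 327 E + 3 E^{2}$)
$q{\left(R,r \right)} = 1$
$\left(q{\left(-192,86 \right)} + A{\left(-7 \right)}\right) \left(\frac{10175 + 7149}{16041 - 23008} - 7741\right) = \left(1 + \left(78 - -2289 + 3 \left(-7\right)^{2}\right)\right) \left(\frac{10175 + 7149}{16041 - 23008} - 7741\right) = \left(1 + \left(78 + 2289 + 3 \cdot 49\right)\right) \left(\frac{17324}{-6967} - 7741\right) = \left(1 + \left(78 + 2289 + 147\right)\right) \left(17324 \left(- \frac{1}{6967}\right) - 7741\right) = \left(1 + 2514\right) \left(- \frac{17324}{6967} - 7741\right) = 2515 \left(- \frac{53948871}{6967}\right) = - \frac{135681410565}{6967}$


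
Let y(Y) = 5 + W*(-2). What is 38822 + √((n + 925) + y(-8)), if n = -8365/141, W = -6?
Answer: 38822 + √17548437/141 ≈ 38852.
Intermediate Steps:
n = -8365/141 (n = -8365*1/141 = -8365/141 ≈ -59.326)
y(Y) = 17 (y(Y) = 5 - 6*(-2) = 5 + 12 = 17)
38822 + √((n + 925) + y(-8)) = 38822 + √((-8365/141 + 925) + 17) = 38822 + √(122060/141 + 17) = 38822 + √(124457/141) = 38822 + √17548437/141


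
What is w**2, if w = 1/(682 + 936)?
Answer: 1/2617924 ≈ 3.8198e-7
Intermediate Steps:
w = 1/1618 ≈ 0.00061805
w**2 = (1/1618)**2 = 1/2617924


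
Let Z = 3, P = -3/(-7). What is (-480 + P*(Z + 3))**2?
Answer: 11168964/49 ≈ 2.2794e+5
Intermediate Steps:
P = 3/7 (P = -3*(-1/7) = 3/7 ≈ 0.42857)
(-480 + P*(Z + 3))**2 = (-480 + 3*(3 + 3)/7)**2 = (-480 + (3/7)*6)**2 = (-480 + 18/7)**2 = (-3342/7)**2 = 11168964/49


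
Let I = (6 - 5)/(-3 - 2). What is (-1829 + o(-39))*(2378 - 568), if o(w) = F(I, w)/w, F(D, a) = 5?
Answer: -129118160/39 ≈ -3.3107e+6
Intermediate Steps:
I = -⅕ (I = 1/(-5) = 1*(-⅕) = -⅕ ≈ -0.20000)
o(w) = 5/w
(-1829 + o(-39))*(2378 - 568) = (-1829 + 5/(-39))*(2378 - 568) = (-1829 + 5*(-1/39))*1810 = (-1829 - 5/39)*1810 = -71336/39*1810 = -129118160/39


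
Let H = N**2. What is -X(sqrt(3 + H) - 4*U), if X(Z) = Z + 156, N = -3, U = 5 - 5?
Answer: -156 - 2*sqrt(3) ≈ -159.46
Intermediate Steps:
U = 0
H = 9 (H = (-3)**2 = 9)
X(Z) = 156 + Z
-X(sqrt(3 + H) - 4*U) = -(156 + (sqrt(3 + 9) - 4*0)) = -(156 + (sqrt(12) + 0)) = -(156 + (2*sqrt(3) + 0)) = -(156 + 2*sqrt(3)) = -156 - 2*sqrt(3)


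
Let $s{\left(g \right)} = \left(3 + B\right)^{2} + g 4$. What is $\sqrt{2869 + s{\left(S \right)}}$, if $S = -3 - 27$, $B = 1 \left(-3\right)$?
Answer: $\sqrt{2749} \approx 52.431$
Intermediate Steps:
$B = -3$
$S = -30$ ($S = -3 - 27 = -30$)
$s{\left(g \right)} = 4 g$ ($s{\left(g \right)} = \left(3 - 3\right)^{2} + g 4 = 0^{2} + 4 g = 0 + 4 g = 4 g$)
$\sqrt{2869 + s{\left(S \right)}} = \sqrt{2869 + 4 \left(-30\right)} = \sqrt{2869 - 120} = \sqrt{2749}$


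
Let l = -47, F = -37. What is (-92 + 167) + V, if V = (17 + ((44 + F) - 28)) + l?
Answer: 24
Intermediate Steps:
V = -51 (V = (17 + ((44 - 37) - 28)) - 47 = (17 + (7 - 28)) - 47 = (17 - 21) - 47 = -4 - 47 = -51)
(-92 + 167) + V = (-92 + 167) - 51 = 75 - 51 = 24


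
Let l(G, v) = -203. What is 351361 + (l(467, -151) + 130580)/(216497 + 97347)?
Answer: 110272672061/313844 ≈ 3.5136e+5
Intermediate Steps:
351361 + (l(467, -151) + 130580)/(216497 + 97347) = 351361 + (-203 + 130580)/(216497 + 97347) = 351361 + 130377/313844 = 110272672061/313844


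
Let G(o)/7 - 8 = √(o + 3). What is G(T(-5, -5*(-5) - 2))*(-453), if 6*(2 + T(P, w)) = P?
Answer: -25368 - 1057*√6/2 ≈ -26663.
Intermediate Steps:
T(P, w) = -2 + P/6
G(o) = 56 + 7*√(3 + o) (G(o) = 56 + 7*√(o + 3) = 56 + 7*√(3 + o))
G(T(-5, -5*(-5) - 2))*(-453) = (56 + 7*√(3 + (-2 + (⅙)*(-5))))*(-453) = (56 + 7*√(3 + (-2 - ⅚)))*(-453) = (56 + 7*√(3 - 17/6))*(-453) = (56 + 7*√(⅙))*(-453) = (56 + 7*(√6/6))*(-453) = (56 + 7*√6/6)*(-453) = -25368 - 1057*√6/2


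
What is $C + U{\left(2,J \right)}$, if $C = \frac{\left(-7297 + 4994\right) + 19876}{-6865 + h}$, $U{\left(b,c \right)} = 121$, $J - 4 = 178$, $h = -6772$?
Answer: $\frac{1632504}{13637} \approx 119.71$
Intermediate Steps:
$J = 182$ ($J = 4 + 178 = 182$)
$C = - \frac{17573}{13637}$ ($C = \frac{\left(-7297 + 4994\right) + 19876}{-6865 - 6772} = \frac{-2303 + 19876}{-13637} = 17573 \left(- \frac{1}{13637}\right) = - \frac{17573}{13637} \approx -1.2886$)
$C + U{\left(2,J \right)} = - \frac{17573}{13637} + 121 = \frac{1632504}{13637}$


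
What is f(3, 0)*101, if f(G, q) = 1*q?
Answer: 0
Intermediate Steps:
f(G, q) = q
f(3, 0)*101 = 0*101 = 0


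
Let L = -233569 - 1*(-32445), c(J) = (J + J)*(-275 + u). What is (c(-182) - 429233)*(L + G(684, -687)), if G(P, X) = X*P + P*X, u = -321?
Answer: 242209011660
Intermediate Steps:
c(J) = -1192*J (c(J) = (J + J)*(-275 - 321) = (2*J)*(-596) = -1192*J)
G(P, X) = 2*P*X (G(P, X) = P*X + P*X = 2*P*X)
L = -201124 (L = -233569 + 32445 = -201124)
(c(-182) - 429233)*(L + G(684, -687)) = (-1192*(-182) - 429233)*(-201124 + 2*684*(-687)) = (216944 - 429233)*(-201124 - 939816) = -212289*(-1140940) = 242209011660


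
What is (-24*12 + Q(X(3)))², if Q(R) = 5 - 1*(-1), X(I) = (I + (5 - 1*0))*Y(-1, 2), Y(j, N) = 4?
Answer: 79524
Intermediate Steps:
X(I) = 20 + 4*I (X(I) = (I + (5 - 1*0))*4 = (I + (5 + 0))*4 = (I + 5)*4 = (5 + I)*4 = 20 + 4*I)
Q(R) = 6 (Q(R) = 5 + 1 = 6)
(-24*12 + Q(X(3)))² = (-24*12 + 6)² = (-288 + 6)² = (-282)² = 79524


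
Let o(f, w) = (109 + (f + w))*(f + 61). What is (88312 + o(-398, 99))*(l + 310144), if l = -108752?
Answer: 30680460064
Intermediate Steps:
o(f, w) = (61 + f)*(109 + f + w) (o(f, w) = (109 + f + w)*(61 + f) = (61 + f)*(109 + f + w))
(88312 + o(-398, 99))*(l + 310144) = (88312 + (6649 + (-398)² + 61*99 + 170*(-398) - 398*99))*(-108752 + 310144) = (88312 + (6649 + 158404 + 6039 - 67660 - 39402))*201392 = (88312 + 64030)*201392 = 152342*201392 = 30680460064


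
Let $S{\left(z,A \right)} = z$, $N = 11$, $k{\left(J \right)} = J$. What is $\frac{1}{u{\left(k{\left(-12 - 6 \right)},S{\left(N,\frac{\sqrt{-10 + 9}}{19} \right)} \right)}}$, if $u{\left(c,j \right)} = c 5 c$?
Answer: $\frac{1}{1620} \approx 0.00061728$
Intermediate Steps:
$u{\left(c,j \right)} = 5 c^{2}$ ($u{\left(c,j \right)} = 5 c c = 5 c^{2}$)
$\frac{1}{u{\left(k{\left(-12 - 6 \right)},S{\left(N,\frac{\sqrt{-10 + 9}}{19} \right)} \right)}} = \frac{1}{5 \left(-12 - 6\right)^{2}} = \frac{1}{5 \left(-18\right)^{2}} = \frac{1}{5 \cdot 324} = \frac{1}{1620}$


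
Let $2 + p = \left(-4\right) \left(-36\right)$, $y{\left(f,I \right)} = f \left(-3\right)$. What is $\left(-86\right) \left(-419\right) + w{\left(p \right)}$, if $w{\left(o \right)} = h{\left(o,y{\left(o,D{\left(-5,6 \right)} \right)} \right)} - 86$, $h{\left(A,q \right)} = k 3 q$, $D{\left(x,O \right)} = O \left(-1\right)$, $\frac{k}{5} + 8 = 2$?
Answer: $74288$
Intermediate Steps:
$k = -30$ ($k = -40 + 5 \cdot 2 = -40 + 10 = -30$)
$D{\left(x,O \right)} = - O$
$y{\left(f,I \right)} = - 3 f$
$h{\left(A,q \right)} = - 90 q$ ($h{\left(A,q \right)} = \left(-30\right) 3 q = - 90 q$)
$p = 142$ ($p = -2 - -144 = -2 + 144 = 142$)
$w{\left(o \right)} = -86 + 270 o$ ($w{\left(o \right)} = - 90 \left(- 3 o\right) - 86 = 270 o - 86 = -86 + 270 o$)
$\left(-86\right) \left(-419\right) + w{\left(p \right)} = \left(-86\right) \left(-419\right) + \left(-86 + 270 \cdot 142\right) = 36034 + \left(-86 + 38340\right) = 36034 + 38254 = 74288$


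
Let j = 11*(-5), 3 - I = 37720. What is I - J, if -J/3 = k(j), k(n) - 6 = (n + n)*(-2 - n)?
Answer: -55189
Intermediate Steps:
I = -37717 (I = 3 - 1*37720 = 3 - 37720 = -37717)
j = -55
k(n) = 6 + 2*n*(-2 - n) (k(n) = 6 + (n + n)*(-2 - n) = 6 + (2*n)*(-2 - n) = 6 + 2*n*(-2 - n))
J = 17472 (J = -3*(6 - 4*(-55) - 2*(-55)²) = -3*(6 + 220 - 2*3025) = -3*(6 + 220 - 6050) = -3*(-5824) = 17472)
I - J = -37717 - 1*17472 = -37717 - 17472 = -55189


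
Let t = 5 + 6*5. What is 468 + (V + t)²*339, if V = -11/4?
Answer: 5648787/16 ≈ 3.5305e+5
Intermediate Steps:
V = -11/4 (V = -11*¼ = -11/4 ≈ -2.7500)
t = 35 (t = 5 + 30 = 35)
468 + (V + t)²*339 = 468 + (-11/4 + 35)²*339 = 468 + (129/4)²*339 = 468 + (16641/16)*339 = 468 + 5641299/16 = 5648787/16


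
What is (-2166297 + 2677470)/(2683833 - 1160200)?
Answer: 511173/1523633 ≈ 0.33550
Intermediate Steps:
(-2166297 + 2677470)/(2683833 - 1160200) = 511173/1523633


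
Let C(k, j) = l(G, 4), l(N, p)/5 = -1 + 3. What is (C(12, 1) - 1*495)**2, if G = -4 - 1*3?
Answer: 235225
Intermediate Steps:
G = -7 (G = -4 - 3 = -7)
l(N, p) = 10 (l(N, p) = 5*(-1 + 3) = 5*2 = 10)
C(k, j) = 10
(C(12, 1) - 1*495)**2 = (10 - 1*495)**2 = (10 - 495)**2 = (-485)**2 = 235225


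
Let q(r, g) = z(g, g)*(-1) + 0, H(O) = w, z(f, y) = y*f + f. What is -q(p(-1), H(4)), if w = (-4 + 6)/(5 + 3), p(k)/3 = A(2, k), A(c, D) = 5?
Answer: 5/16 ≈ 0.31250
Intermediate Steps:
p(k) = 15 (p(k) = 3*5 = 15)
z(f, y) = f + f*y (z(f, y) = f*y + f = f + f*y)
w = ¼ (w = 2/8 = 2*(⅛) = ¼ ≈ 0.25000)
H(O) = ¼
q(r, g) = -g*(1 + g) (q(r, g) = (g*(1 + g))*(-1) + 0 = -g*(1 + g) + 0 = -g*(1 + g))
-q(p(-1), H(4)) = -(-1)*(1 + ¼)/4 = -(-1)*5/(4*4) = -1*(-5/16) = 5/16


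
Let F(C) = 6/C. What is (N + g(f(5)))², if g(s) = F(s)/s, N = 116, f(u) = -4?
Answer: 866761/64 ≈ 13543.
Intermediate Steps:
g(s) = 6/s² (g(s) = (6/s)/s = 6/s²)
(N + g(f(5)))² = (116 + 6/(-4)²)² = (116 + 6*(1/16))² = (116 + 3/8)² = (931/8)² = 866761/64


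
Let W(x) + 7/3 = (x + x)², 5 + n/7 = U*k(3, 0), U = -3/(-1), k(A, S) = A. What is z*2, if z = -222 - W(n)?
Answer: -20134/3 ≈ -6711.3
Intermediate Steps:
U = 3 (U = -3*(-1) = 3)
n = 28 (n = -35 + 7*(3*3) = -35 + 7*9 = -35 + 63 = 28)
W(x) = -7/3 + 4*x² (W(x) = -7/3 + (x + x)² = -7/3 + (2*x)² = -7/3 + 4*x²)
z = -10067/3 (z = -222 - (-7/3 + 4*28²) = -222 - (-7/3 + 4*784) = -222 - (-7/3 + 3136) = -222 - 1*9401/3 = -222 - 9401/3 = -10067/3 ≈ -3355.7)
z*2 = -10067/3*2 = -20134/3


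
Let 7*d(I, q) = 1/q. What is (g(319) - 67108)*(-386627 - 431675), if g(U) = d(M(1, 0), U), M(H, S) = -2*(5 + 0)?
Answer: 122624324687226/2233 ≈ 5.4915e+10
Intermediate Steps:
M(H, S) = -10 (M(H, S) = -2*5 = -10)
d(I, q) = 1/(7*q)
g(U) = 1/(7*U)
(g(319) - 67108)*(-386627 - 431675) = ((⅐)/319 - 67108)*(-386627 - 431675) = ((⅐)*(1/319) - 67108)*(-818302) = (1/2233 - 67108)*(-818302) = -149852163/2233*(-818302) = 122624324687226/2233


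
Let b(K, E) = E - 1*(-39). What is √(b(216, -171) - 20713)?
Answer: I*√20845 ≈ 144.38*I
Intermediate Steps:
b(K, E) = 39 + E (b(K, E) = E + 39 = 39 + E)
√(b(216, -171) - 20713) = √((39 - 171) - 20713) = √(-132 - 20713) = √(-20845) = I*√20845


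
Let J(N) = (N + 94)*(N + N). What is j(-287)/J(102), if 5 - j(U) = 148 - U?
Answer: -215/19992 ≈ -0.010754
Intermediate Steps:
J(N) = 2*N*(94 + N) (J(N) = (94 + N)*(2*N) = 2*N*(94 + N))
j(U) = -143 + U (j(U) = 5 - (148 - U) = 5 + (-148 + U) = -143 + U)
j(-287)/J(102) = (-143 - 287)/((2*102*(94 + 102))) = -430/(2*102*196) = -430/39984 = -430*1/39984 = -215/19992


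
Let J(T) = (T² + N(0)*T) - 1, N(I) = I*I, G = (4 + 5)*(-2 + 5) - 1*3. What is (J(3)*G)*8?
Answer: 1536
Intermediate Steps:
G = 24 (G = 9*3 - 3 = 27 - 3 = 24)
N(I) = I²
J(T) = -1 + T² (J(T) = (T² + 0²*T) - 1 = (T² + 0*T) - 1 = (T² + 0) - 1 = T² - 1 = -1 + T²)
(J(3)*G)*8 = ((-1 + 3²)*24)*8 = ((-1 + 9)*24)*8 = (8*24)*8 = 192*8 = 1536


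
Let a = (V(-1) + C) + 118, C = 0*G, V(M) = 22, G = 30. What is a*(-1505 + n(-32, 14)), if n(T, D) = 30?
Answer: -206500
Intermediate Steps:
C = 0 (C = 0*30 = 0)
a = 140 (a = (22 + 0) + 118 = 22 + 118 = 140)
a*(-1505 + n(-32, 14)) = 140*(-1505 + 30) = 140*(-1475) = -206500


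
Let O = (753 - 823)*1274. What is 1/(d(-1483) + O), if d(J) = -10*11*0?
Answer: -1/89180 ≈ -1.1213e-5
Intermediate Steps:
d(J) = 0 (d(J) = -110*0 = 0)
O = -89180 (O = -70*1274 = -89180)
1/(d(-1483) + O) = 1/(0 - 89180) = 1/(-89180) = -1/89180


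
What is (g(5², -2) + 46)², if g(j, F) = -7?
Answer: 1521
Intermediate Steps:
(g(5², -2) + 46)² = (-7 + 46)² = 39² = 1521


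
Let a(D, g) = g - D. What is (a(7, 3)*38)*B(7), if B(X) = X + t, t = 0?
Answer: -1064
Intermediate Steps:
B(X) = X (B(X) = X + 0 = X)
(a(7, 3)*38)*B(7) = ((3 - 1*7)*38)*7 = ((3 - 7)*38)*7 = -4*38*7 = -152*7 = -1064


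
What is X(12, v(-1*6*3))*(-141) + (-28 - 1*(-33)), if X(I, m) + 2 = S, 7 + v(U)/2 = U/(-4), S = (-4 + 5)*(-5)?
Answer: 992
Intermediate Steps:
S = -5 (S = 1*(-5) = -5)
v(U) = -14 - U/2 (v(U) = -14 + 2*(U/(-4)) = -14 + 2*(U*(-¼)) = -14 + 2*(-U/4) = -14 - U/2)
X(I, m) = -7 (X(I, m) = -2 - 5 = -7)
X(12, v(-1*6*3))*(-141) + (-28 - 1*(-33)) = -7*(-141) + (-28 - 1*(-33)) = 987 + (-28 + 33) = 987 + 5 = 992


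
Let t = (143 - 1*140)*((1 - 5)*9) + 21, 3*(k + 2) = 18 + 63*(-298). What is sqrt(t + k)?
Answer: I*sqrt(6341) ≈ 79.63*I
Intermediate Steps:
k = -6254 (k = -2 + (18 + 63*(-298))/3 = -2 + (18 - 18774)/3 = -2 + (1/3)*(-18756) = -2 - 6252 = -6254)
t = -87 (t = (143 - 140)*(-4*9) + 21 = 3*(-36) + 21 = -108 + 21 = -87)
sqrt(t + k) = sqrt(-87 - 6254) = sqrt(-6341) = I*sqrt(6341)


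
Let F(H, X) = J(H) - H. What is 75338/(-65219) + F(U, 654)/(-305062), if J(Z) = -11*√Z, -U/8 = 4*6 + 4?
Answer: -11498685006/9947919289 + 22*I*√14/152531 ≈ -1.1559 + 0.00053967*I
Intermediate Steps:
U = -224 (U = -8*(4*6 + 4) = -8*(24 + 4) = -8*28 = -224)
F(H, X) = -H - 11*√H (F(H, X) = -11*√H - H = -H - 11*√H)
75338/(-65219) + F(U, 654)/(-305062) = 75338/(-65219) + (-1*(-224) - 44*I*√14)/(-305062) = 75338*(-1/65219) + (224 - 44*I*√14)*(-1/305062) = -75338/65219 + (224 - 44*I*√14)*(-1/305062) = -75338/65219 + (-112/152531 + 22*I*√14/152531) = -11498685006/9947919289 + 22*I*√14/152531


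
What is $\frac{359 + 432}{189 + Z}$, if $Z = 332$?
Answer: $\frac{791}{521} \approx 1.5182$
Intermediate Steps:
$\frac{359 + 432}{189 + Z} = \frac{359 + 432}{189 + 332} = \frac{791}{521}$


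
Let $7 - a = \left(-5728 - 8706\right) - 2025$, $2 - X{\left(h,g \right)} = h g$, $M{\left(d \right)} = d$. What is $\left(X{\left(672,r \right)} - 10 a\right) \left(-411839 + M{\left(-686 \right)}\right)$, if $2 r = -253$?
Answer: $32857616250$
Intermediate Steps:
$r = - \frac{253}{2}$ ($r = \frac{1}{2} \left(-253\right) = - \frac{253}{2} \approx -126.5$)
$X{\left(h,g \right)} = 2 - g h$ ($X{\left(h,g \right)} = 2 - h g = 2 - g h$)
$a = 16466$ ($a = 7 - \left(\left(-5728 - 8706\right) - 2025\right) = 7 - \left(-14434 - 2025\right) = 7 - -16459 = 7 + 16459 = 16466$)
$\left(X{\left(672,r \right)} - 10 a\right) \left(-411839 + M{\left(-686 \right)}\right) = \left(\left(2 - \left(- \frac{253}{2}\right) 672\right) - 164660\right) \left(-411839 - 686\right) = \left(\left(2 + 85008\right) - 164660\right) \left(-412525\right) = \left(85010 - 164660\right) \left(-412525\right) = \left(-79650\right) \left(-412525\right) = 32857616250$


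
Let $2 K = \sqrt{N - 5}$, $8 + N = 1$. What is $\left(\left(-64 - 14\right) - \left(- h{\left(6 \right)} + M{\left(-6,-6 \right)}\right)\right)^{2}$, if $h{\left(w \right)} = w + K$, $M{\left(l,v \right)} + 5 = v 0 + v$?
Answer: $\left(61 - i \sqrt{3}\right)^{2} \approx 3718.0 - 211.31 i$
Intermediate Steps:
$N = -7$ ($N = -8 + 1 = -7$)
$M{\left(l,v \right)} = -5 + v$ ($M{\left(l,v \right)} = -5 + \left(v 0 + v\right) = -5 + \left(0 + v\right) = -5 + v$)
$K = i \sqrt{3}$ ($K = \frac{\sqrt{-7 - 5}}{2} = \frac{\sqrt{-12}}{2} = \frac{2 i \sqrt{3}}{2} = i \sqrt{3} \approx 1.732 i$)
$h{\left(w \right)} = w + i \sqrt{3}$
$\left(\left(-64 - 14\right) - \left(- h{\left(6 \right)} + M{\left(-6,-6 \right)}\right)\right)^{2} = \left(\left(-64 - 14\right) + \left(\left(6 + i \sqrt{3}\right) - \left(-5 - 6\right)\right)\right)^{2} = \left(\left(-64 - 14\right) + \left(\left(6 + i \sqrt{3}\right) - -11\right)\right)^{2} = \left(-78 + \left(\left(6 + i \sqrt{3}\right) + 11\right)\right)^{2} = \left(-78 + \left(17 + i \sqrt{3}\right)\right)^{2} = \left(-61 + i \sqrt{3}\right)^{2}$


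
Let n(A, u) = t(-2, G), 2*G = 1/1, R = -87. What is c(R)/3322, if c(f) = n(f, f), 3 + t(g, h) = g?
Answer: -5/3322 ≈ -0.0015051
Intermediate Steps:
G = 1/2 (G = (1/2)/1 = (1/2)*1 = 1/2 ≈ 0.50000)
t(g, h) = -3 + g
n(A, u) = -5 (n(A, u) = -3 - 2 = -5)
c(f) = -5
c(R)/3322 = -5/3322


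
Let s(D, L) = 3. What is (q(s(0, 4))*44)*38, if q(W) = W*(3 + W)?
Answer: 30096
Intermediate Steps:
(q(s(0, 4))*44)*38 = ((3*(3 + 3))*44)*38 = ((3*6)*44)*38 = (18*44)*38 = 792*38 = 30096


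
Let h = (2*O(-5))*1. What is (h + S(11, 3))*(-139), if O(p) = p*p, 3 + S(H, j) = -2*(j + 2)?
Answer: -5143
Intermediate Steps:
S(H, j) = -7 - 2*j (S(H, j) = -3 - 2*(j + 2) = -3 - 2*(2 + j) = -3 + (-4 - 2*j) = -7 - 2*j)
O(p) = p²
h = 50 (h = (2*(-5)²)*1 = (2*25)*1 = 50*1 = 50)
(h + S(11, 3))*(-139) = (50 + (-7 - 2*3))*(-139) = (50 + (-7 - 6))*(-139) = (50 - 13)*(-139) = 37*(-139) = -5143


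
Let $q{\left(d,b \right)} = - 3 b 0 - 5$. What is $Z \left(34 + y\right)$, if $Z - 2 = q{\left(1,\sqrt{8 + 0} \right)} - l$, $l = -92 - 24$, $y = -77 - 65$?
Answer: $-12204$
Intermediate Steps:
$y = -142$
$q{\left(d,b \right)} = -5$ ($q{\left(d,b \right)} = \left(-3\right) 0 - 5 = 0 - 5 = -5$)
$l = -116$ ($l = -92 - 24 = -116$)
$Z = 113$ ($Z = 2 - -111 = 2 + \left(-5 + 116\right) = 2 + 111 = 113$)
$Z \left(34 + y\right) = 113 \left(34 - 142\right) = 113 \left(-108\right) = -12204$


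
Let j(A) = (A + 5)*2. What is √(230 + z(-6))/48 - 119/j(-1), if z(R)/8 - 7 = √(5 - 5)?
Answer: -119/8 + √286/48 ≈ -14.523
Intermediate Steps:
j(A) = 10 + 2*A (j(A) = (5 + A)*2 = 10 + 2*A)
z(R) = 56 (z(R) = 56 + 8*√(5 - 5) = 56 + 8*√0 = 56 + 8*0 = 56 + 0 = 56)
√(230 + z(-6))/48 - 119/j(-1) = √(230 + 56)/48 - 119/(10 + 2*(-1)) = √286*(1/48) - 119/(10 - 2) = √286/48 - 119/8 = -119/8 + √286/48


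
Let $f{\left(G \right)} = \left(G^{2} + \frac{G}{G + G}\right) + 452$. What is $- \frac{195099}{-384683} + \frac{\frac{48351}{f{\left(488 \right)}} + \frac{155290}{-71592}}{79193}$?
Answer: $\frac{263905923748001266877}{520377311841348514332} \approx 0.50714$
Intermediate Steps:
$f{\left(G \right)} = \frac{905}{2} + G^{2}$ ($f{\left(G \right)} = \left(G^{2} + \frac{G}{2 G}\right) + 452 = \left(G^{2} + \frac{1}{2 G} G\right) + 452 = \left(G^{2} + \frac{1}{2}\right) + 452 = \left(\frac{1}{2} + G^{2}\right) + 452 = \frac{905}{2} + G^{2}$)
$- \frac{195099}{-384683} + \frac{\frac{48351}{f{\left(488 \right)}} + \frac{155290}{-71592}}{79193} = - \frac{195099}{-384683} + \frac{\frac{48351}{\frac{905}{2} + 488^{2}} + \frac{155290}{-71592}}{79193} = \left(-195099\right) \left(- \frac{1}{384683}\right) + \left(\frac{48351}{\frac{905}{2} + 238144} + 155290 \left(- \frac{1}{71592}\right)\right) \frac{1}{79193} = \frac{195099}{384683} + \left(\frac{48351}{\frac{477193}{2}} - \frac{77645}{35796}\right) \frac{1}{79193} = \frac{195099}{384683} + \left(48351 \cdot \frac{2}{477193} - \frac{77645}{35796}\right) \frac{1}{79193} = \frac{195099}{384683} + \left(\frac{96702}{477193} - \frac{77645}{35796}\right) \frac{1}{79193} = \frac{195099}{384683} - \frac{33590105693}{1352743198533204} = \frac{263905923748001266877}{520377311841348514332}$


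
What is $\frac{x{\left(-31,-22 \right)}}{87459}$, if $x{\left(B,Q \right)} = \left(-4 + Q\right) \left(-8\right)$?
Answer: $\frac{208}{87459} \approx 0.0023783$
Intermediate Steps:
$x{\left(B,Q \right)} = 32 - 8 Q$
$\frac{x{\left(-31,-22 \right)}}{87459} = \frac{32 - -176}{87459} = \left(32 + 176\right) \frac{1}{87459} = 208 \cdot \frac{1}{87459} = \frac{208}{87459}$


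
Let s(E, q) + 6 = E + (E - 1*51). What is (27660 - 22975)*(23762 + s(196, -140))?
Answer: 112894445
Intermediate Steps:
s(E, q) = -57 + 2*E (s(E, q) = -6 + (E + (E - 1*51)) = -6 + (E + (E - 51)) = -6 + (E + (-51 + E)) = -6 + (-51 + 2*E) = -57 + 2*E)
(27660 - 22975)*(23762 + s(196, -140)) = (27660 - 22975)*(23762 + (-57 + 2*196)) = 4685*(23762 + (-57 + 392)) = 4685*(23762 + 335) = 4685*24097 = 112894445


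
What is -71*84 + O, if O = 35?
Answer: -5929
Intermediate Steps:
-71*84 + O = -71*84 + 35 = -5964 + 35 = -5929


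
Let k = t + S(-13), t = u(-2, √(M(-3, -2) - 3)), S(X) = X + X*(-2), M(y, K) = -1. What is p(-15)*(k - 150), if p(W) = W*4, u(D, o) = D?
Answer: 8340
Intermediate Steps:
S(X) = -X (S(X) = X - 2*X = -X)
t = -2
k = 11 (k = -2 - 1*(-13) = -2 + 13 = 11)
p(W) = 4*W
p(-15)*(k - 150) = (4*(-15))*(11 - 150) = -60*(-139) = 8340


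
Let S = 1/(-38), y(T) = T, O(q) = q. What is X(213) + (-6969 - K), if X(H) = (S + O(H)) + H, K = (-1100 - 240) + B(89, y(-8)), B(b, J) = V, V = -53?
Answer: -195701/38 ≈ -5150.0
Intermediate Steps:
S = -1/38 ≈ -0.026316
B(b, J) = -53
K = -1393 (K = (-1100 - 240) - 53 = -1340 - 53 = -1393)
X(H) = -1/38 + 2*H (X(H) = (-1/38 + H) + H = -1/38 + 2*H)
X(213) + (-6969 - K) = (-1/38 + 2*213) + (-6969 - 1*(-1393)) = (-1/38 + 426) + (-6969 + 1393) = 16187/38 - 5576 = -195701/38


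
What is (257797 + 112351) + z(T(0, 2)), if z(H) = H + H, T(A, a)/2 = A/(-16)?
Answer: 370148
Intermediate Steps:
T(A, a) = -A/8 (T(A, a) = 2*(A/(-16)) = 2*(A*(-1/16)) = 2*(-A/16) = -A/8)
z(H) = 2*H
(257797 + 112351) + z(T(0, 2)) = (257797 + 112351) + 2*(-⅛*0) = 370148 + 2*0 = 370148 + 0 = 370148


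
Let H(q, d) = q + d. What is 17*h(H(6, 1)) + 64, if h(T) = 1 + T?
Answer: 200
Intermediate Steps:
H(q, d) = d + q
17*h(H(6, 1)) + 64 = 17*(1 + (1 + 6)) + 64 = 17*(1 + 7) + 64 = 17*8 + 64 = 136 + 64 = 200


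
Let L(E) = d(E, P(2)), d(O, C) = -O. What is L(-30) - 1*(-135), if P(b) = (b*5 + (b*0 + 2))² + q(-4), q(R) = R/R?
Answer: 165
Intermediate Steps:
q(R) = 1
P(b) = 1 + (2 + 5*b)² (P(b) = (b*5 + (b*0 + 2))² + 1 = (5*b + (0 + 2))² + 1 = (5*b + 2)² + 1 = (2 + 5*b)² + 1 = 1 + (2 + 5*b)²)
L(E) = -E
L(-30) - 1*(-135) = -1*(-30) - 1*(-135) = 30 + 135 = 165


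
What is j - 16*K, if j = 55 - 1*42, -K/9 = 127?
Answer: 18301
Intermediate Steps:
K = -1143 (K = -9*127 = -1143)
j = 13 (j = 55 - 42 = 13)
j - 16*K = 13 - 16*(-1143) = 13 + 18288 = 18301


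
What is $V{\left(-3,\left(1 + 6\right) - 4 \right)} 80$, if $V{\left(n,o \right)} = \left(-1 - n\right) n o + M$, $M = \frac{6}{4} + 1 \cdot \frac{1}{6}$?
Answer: $- \frac{3920}{3} \approx -1306.7$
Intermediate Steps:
$M = \frac{5}{3}$ ($M = 6 \cdot \frac{1}{4} + 1 \cdot \frac{1}{6} = \frac{3}{2} + \frac{1}{6} = \frac{5}{3} \approx 1.6667$)
$V{\left(n,o \right)} = \frac{5}{3} + n o \left(-1 - n\right)$ ($V{\left(n,o \right)} = \left(-1 - n\right) n o + \frac{5}{3} = n \left(-1 - n\right) o + \frac{5}{3} = n o \left(-1 - n\right) + \frac{5}{3} = \frac{5}{3} + n o \left(-1 - n\right)$)
$V{\left(-3,\left(1 + 6\right) - 4 \right)} 80 = \left(\frac{5}{3} - - 3 \left(\left(1 + 6\right) - 4\right) - \left(\left(1 + 6\right) - 4\right) \left(-3\right)^{2}\right) 80 = \left(\frac{5}{3} - - 3 \left(7 - 4\right) - \left(7 - 4\right) 9\right) 80 = \left(\frac{5}{3} - \left(-3\right) 3 - 3 \cdot 9\right) 80 = \left(\frac{5}{3} + 9 - 27\right) 80 = \left(- \frac{49}{3}\right) 80 = - \frac{3920}{3}$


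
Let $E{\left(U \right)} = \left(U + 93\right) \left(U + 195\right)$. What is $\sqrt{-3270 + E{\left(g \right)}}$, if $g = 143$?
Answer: $\sqrt{76498} \approx 276.58$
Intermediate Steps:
$E{\left(U \right)} = \left(93 + U\right) \left(195 + U\right)$
$\sqrt{-3270 + E{\left(g \right)}} = \sqrt{-3270 + \left(18135 + 143^{2} + 288 \cdot 143\right)} = \sqrt{-3270 + \left(18135 + 20449 + 41184\right)} = \sqrt{-3270 + 79768} = \sqrt{76498}$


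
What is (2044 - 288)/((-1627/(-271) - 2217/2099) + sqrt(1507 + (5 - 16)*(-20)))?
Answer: -2811068217086584/550879133634451 + 568182653259196*sqrt(1727)/550879133634451 ≈ 37.760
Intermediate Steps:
(2044 - 288)/((-1627/(-271) - 2217/2099) + sqrt(1507 + (5 - 16)*(-20))) = 1756/((-1627*(-1/271) - 2217*1/2099) + sqrt(1507 - 11*(-20))) = 1756/((1627/271 - 2217/2099) + sqrt(1507 + 220)) = 1756/(2814266/568829 + sqrt(1727))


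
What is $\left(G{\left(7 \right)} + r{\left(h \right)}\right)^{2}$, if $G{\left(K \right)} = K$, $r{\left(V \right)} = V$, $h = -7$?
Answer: $0$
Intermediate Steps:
$\left(G{\left(7 \right)} + r{\left(h \right)}\right)^{2} = \left(7 - 7\right)^{2} = 0^{2} = 0$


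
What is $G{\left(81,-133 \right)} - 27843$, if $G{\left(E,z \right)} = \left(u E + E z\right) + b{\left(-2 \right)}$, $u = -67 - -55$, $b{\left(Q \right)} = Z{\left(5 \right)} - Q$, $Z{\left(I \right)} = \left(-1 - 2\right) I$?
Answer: $-39601$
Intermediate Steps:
$Z{\left(I \right)} = - 3 I$
$b{\left(Q \right)} = -15 - Q$ ($b{\left(Q \right)} = \left(-3\right) 5 - Q = -15 - Q$)
$u = -12$ ($u = -67 + 55 = -12$)
$G{\left(E,z \right)} = -13 - 12 E + E z$ ($G{\left(E,z \right)} = \left(- 12 E + E z\right) - 13 = -13 - 12 E + E z$)
$G{\left(81,-133 \right)} - 27843 = \left(-13 - 972 + 81 \left(-133\right)\right) - 27843 = \left(-13 - 972 - 10773\right) - 27843 = -11758 - 27843 = -39601$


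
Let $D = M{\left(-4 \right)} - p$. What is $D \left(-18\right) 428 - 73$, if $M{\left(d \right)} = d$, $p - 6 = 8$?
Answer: $138599$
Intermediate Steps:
$p = 14$ ($p = 6 + 8 = 14$)
$D = -18$ ($D = -4 - 14 = -18$)
$D \left(-18\right) 428 - 73 = \left(-18\right) \left(-18\right) 428 - 73 = 324 \cdot 428 - 73 = 138672 - 73 = 138599$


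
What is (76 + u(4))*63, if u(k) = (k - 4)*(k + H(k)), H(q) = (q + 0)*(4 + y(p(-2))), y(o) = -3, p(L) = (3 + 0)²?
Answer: 4788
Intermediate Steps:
p(L) = 9 (p(L) = 3² = 9)
H(q) = q (H(q) = (q + 0)*(4 - 3) = q*1 = q)
u(k) = 2*k*(-4 + k) (u(k) = (k - 4)*(k + k) = (-4 + k)*(2*k) = 2*k*(-4 + k))
(76 + u(4))*63 = (76 + 2*4*(-4 + 4))*63 = (76 + 2*4*0)*63 = (76 + 0)*63 = 76*63 = 4788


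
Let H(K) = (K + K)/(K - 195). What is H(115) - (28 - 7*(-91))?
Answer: -5343/8 ≈ -667.88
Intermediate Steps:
H(K) = 2*K/(-195 + K) (H(K) = (2*K)/(-195 + K) = 2*K/(-195 + K))
H(115) - (28 - 7*(-91)) = 2*115/(-195 + 115) - (28 - 7*(-91)) = 2*115/(-80) - (28 + 637) = 2*115*(-1/80) - 1*665 = -23/8 - 665 = -5343/8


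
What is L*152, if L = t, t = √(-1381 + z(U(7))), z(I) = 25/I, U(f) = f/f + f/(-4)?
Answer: 152*I*√12729/3 ≈ 5716.4*I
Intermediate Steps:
U(f) = 1 - f/4 (U(f) = 1 + f*(-¼) = 1 - f/4)
t = I*√12729/3 (t = √(-1381 + 25/(1 - ¼*7)) = √(-1381 + 25/(1 - 7/4)) = √(-1381 + 25/(-¾)) = √(-1381 + 25*(-4/3)) = √(-1381 - 100/3) = √(-4243/3) = I*√12729/3 ≈ 37.608*I)
L = I*√12729/3 ≈ 37.608*I
L*152 = (I*√12729/3)*152 = 152*I*√12729/3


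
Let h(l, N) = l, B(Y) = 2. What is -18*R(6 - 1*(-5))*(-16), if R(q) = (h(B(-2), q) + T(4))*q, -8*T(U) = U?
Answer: 4752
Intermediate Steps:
T(U) = -U/8
R(q) = 3*q/2 (R(q) = (2 - ⅛*4)*q = (2 - ½)*q = 3*q/2)
-18*R(6 - 1*(-5))*(-16) = -27*(6 - 1*(-5))*(-16) = -27*(6 + 5)*(-16) = -27*11*(-16) = -18*33/2*(-16) = -297*(-16) = 4752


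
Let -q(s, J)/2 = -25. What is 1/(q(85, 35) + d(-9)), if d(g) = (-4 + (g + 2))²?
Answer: 1/171 ≈ 0.0058480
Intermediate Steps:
d(g) = (-2 + g)² (d(g) = (-4 + (2 + g))² = (-2 + g)²)
q(s, J) = 50 (q(s, J) = -2*(-25) = 50)
1/(q(85, 35) + d(-9)) = 1/(50 + (-2 - 9)²) = 1/(50 + (-11)²) = 1/(50 + 121) = 1/171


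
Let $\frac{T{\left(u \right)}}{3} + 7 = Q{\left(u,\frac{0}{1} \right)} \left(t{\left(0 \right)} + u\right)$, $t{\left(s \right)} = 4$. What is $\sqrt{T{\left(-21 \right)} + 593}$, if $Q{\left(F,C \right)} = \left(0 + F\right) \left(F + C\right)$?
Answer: $i \sqrt{21919} \approx 148.05 i$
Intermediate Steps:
$Q{\left(F,C \right)} = F \left(C + F\right)$
$T{\left(u \right)} = -21 + 3 u^{2} \left(4 + u\right)$ ($T{\left(u \right)} = -21 + 3 u \left(\frac{0}{1} + u\right) \left(4 + u\right) = -21 + 3 u \left(0 \cdot 1 + u\right) \left(4 + u\right) = -21 + 3 u \left(0 + u\right) \left(4 + u\right) = -21 + 3 u u \left(4 + u\right) = -21 + 3 u^{2} \left(4 + u\right)$)
$\sqrt{T{\left(-21 \right)} + 593} = \sqrt{\left(-21 + 3 \left(-21\right)^{3} + 12 \left(-21\right)^{2}\right) + 593} = \sqrt{\left(-21 + 3 \left(-9261\right) + 12 \cdot 441\right) + 593} = \sqrt{\left(-21 - 27783 + 5292\right) + 593} = \sqrt{-22512 + 593} = \sqrt{-21919} = i \sqrt{21919}$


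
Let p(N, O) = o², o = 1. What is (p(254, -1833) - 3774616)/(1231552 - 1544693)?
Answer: 3774615/313141 ≈ 12.054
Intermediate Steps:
p(N, O) = 1 (p(N, O) = 1² = 1)
(p(254, -1833) - 3774616)/(1231552 - 1544693) = (1 - 3774616)/(1231552 - 1544693) = -3774615/(-313141) = -3774615*(-1/313141) = 3774615/313141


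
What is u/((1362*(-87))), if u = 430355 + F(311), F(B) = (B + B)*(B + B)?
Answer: -272413/39498 ≈ -6.8969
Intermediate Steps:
F(B) = 4*B**2 (F(B) = (2*B)*(2*B) = 4*B**2)
u = 817239 (u = 430355 + 4*311**2 = 430355 + 4*96721 = 430355 + 386884 = 817239)
u/((1362*(-87))) = 817239/((1362*(-87))) = 817239/(-118494) = 817239*(-1/118494) = -272413/39498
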